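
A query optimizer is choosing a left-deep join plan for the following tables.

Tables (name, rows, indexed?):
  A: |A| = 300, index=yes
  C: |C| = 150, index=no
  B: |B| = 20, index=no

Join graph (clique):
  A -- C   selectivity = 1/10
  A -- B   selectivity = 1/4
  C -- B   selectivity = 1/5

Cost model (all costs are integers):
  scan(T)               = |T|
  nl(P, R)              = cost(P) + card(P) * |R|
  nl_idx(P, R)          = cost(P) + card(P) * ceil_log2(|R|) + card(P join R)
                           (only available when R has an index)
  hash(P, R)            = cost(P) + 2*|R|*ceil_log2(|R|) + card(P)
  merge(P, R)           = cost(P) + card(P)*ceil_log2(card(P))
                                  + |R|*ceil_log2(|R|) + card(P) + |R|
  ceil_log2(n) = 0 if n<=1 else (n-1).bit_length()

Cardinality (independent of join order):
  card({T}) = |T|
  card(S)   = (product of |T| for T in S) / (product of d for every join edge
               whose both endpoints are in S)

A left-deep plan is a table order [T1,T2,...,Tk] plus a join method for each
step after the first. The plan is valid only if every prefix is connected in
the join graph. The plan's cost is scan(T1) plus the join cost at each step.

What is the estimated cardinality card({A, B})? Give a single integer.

Tables in S: A(300), B(20)
Edges inside S: A-B(d=4)
numerator = 300 * 20 = 6000
denominator = 4 = 4
card(S) = 6000 / 4 = 1500

1500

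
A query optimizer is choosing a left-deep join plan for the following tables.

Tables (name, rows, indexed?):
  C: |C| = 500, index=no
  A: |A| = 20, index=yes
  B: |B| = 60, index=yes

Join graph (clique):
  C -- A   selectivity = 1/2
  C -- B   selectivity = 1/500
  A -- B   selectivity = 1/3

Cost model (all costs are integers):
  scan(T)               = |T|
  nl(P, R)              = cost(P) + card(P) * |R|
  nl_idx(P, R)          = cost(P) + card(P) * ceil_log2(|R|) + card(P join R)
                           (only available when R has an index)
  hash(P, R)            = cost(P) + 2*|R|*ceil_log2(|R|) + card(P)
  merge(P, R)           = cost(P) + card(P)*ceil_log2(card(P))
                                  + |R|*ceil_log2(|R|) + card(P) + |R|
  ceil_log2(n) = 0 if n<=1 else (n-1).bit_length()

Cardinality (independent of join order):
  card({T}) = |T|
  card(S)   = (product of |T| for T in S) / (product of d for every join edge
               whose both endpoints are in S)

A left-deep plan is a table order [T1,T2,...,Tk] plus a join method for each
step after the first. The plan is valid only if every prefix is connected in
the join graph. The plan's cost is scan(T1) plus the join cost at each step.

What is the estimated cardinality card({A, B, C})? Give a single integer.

200

Tables in S: A(20), B(60), C(500)
Edges inside S: C-A(d=2), C-B(d=500), A-B(d=3)
numerator = 20 * 60 * 500 = 600000
denominator = 2 * 500 * 3 = 3000
card(S) = 600000 / 3000 = 200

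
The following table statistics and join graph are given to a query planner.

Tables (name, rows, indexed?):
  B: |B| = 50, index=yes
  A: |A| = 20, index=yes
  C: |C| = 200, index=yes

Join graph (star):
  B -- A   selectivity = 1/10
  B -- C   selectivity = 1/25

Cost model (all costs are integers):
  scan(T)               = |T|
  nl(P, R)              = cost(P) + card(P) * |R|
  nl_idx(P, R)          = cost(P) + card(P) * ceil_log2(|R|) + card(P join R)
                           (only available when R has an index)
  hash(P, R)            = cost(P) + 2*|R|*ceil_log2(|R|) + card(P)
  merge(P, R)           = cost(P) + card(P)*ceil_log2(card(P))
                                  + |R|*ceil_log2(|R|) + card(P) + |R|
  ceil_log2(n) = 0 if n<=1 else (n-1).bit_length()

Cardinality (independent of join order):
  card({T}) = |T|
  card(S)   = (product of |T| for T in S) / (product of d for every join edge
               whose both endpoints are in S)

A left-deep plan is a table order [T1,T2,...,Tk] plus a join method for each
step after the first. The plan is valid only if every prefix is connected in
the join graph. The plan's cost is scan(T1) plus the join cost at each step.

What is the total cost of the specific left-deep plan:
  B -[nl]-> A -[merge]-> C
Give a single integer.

3650

step 1: scan B: cost=50, card=50
step 2: join A via nl
    card(P join A) = 50*20/(10) = 100
    cost = 50 + 50*20 = 1050
step 3: join C via merge
    card(P join C) = 100*200/(25) = 800
    cost = 1050 + 100*7 + 200*8 + 100 + 200 = 3650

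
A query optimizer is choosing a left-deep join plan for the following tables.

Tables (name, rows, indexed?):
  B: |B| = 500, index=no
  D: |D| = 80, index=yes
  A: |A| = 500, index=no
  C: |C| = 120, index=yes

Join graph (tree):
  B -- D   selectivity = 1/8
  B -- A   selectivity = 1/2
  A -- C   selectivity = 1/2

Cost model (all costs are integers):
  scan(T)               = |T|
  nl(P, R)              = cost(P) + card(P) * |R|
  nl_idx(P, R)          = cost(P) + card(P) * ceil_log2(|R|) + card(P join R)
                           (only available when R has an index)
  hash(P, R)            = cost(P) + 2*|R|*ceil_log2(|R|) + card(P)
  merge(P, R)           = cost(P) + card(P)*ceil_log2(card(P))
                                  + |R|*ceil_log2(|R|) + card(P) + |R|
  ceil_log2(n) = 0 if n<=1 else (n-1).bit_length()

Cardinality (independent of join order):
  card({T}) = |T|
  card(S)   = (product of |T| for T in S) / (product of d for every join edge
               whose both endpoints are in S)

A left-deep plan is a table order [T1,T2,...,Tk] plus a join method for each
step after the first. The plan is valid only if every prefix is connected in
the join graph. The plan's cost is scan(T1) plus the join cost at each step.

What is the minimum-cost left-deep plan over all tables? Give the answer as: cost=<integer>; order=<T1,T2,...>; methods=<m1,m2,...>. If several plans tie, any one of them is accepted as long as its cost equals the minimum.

Selinger DP (subsets sized 1..n):
  {B}: scan cost=500, card=500
  {D}: scan cost=80, card=80
  {A}: scan cost=500, card=500
  {C}: scan cost=120, card=120
  {BD}: card=5000; try (D,hash)→2120, (B,merge)→5720, (D,merge)→6140, (D,nl_idx)→9000, (B,hash)→9160, (B,nl)→40080 …(+1); best=2120 via (D,hash)
  {AB}: card=125000; try (B,hash)→10000, (A,hash)→10000, (B,merge)→10500, (A,merge)→10500, (B,nl)→250500, (A,nl)→250500; best=10000 via (B,hash)
  {AC}: card=30000; try (C,hash)→2680, (A,merge)→6080, (C,merge)→6460, (A,hash)→9240, (C,nl_idx)→34000, (A,nl)→60120 …(+1); best=2680 via (C,hash)
  {ABD}: card=1250000; try (A,hash)→16120, (A,merge)→77120, (D,hash)→136120, (D,nl_idx)→2135000, (D,merge)→2260640, (A,nl)→2502120 …(+1); best=16120 via (A,hash)
  {ABC}: card=7500000; try (B,hash)→41680, (C,hash)→136680, (B,merge)→487680, (C,merge)→2260960, (C,nl_idx)→8385000, (B,nl)→15002680 …(+1); best=41680 via (B,hash)
  {ABCD}: card=75000000; try (C,hash)→1267800, (D,hash)→7542800, (C,merge)→27517080, (C,nl_idx)→83766120, (D,nl_idx)→127541680, (C,nl)→150016120 …(+2); best=1267800 via (C,hash)

cost=1267800; order=B,D,A,C; methods=hash,hash,hash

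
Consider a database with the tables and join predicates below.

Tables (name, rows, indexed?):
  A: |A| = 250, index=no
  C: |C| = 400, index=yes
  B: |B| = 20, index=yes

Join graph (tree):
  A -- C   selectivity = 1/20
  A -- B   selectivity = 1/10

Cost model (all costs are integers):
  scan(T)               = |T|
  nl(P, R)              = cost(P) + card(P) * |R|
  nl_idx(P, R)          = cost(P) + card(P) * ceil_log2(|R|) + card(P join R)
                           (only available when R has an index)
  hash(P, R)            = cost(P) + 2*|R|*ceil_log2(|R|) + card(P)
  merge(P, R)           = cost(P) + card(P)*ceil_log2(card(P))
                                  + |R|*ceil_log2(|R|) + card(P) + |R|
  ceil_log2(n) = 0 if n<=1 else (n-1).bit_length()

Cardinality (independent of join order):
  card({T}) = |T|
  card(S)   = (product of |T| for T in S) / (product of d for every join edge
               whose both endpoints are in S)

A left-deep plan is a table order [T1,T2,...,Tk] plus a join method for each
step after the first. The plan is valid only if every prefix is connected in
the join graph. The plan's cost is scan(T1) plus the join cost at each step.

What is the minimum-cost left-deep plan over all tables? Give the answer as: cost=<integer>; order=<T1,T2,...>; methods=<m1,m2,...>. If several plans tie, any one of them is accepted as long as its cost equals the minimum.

Selinger DP (subsets sized 1..n):
  {A}: scan cost=250, card=250
  {C}: scan cost=400, card=400
  {B}: scan cost=20, card=20
  {AC}: card=5000; try (A,hash)→4800, (C,merge)→6500, (A,merge)→6650, (C,nl_idx)→7500, (C,hash)→7700, (C,nl)→100250 …(+1); best=4800 via (A,hash)
  {AB}: card=500; try (B,hash)→700, (B,nl_idx)→2000, (A,merge)→2390, (B,merge)→2620, (A,hash)→4040, (A,nl)→5020 …(+1); best=700 via (B,hash)
  {ABC}: card=10000; try (C,hash)→8400, (C,merge)→9700, (B,hash)→10000, (C,nl_idx)→15200, (B,nl_idx)→39800, (B,merge)→74920 …(+2); best=8400 via (C,hash)

cost=8400; order=A,B,C; methods=hash,hash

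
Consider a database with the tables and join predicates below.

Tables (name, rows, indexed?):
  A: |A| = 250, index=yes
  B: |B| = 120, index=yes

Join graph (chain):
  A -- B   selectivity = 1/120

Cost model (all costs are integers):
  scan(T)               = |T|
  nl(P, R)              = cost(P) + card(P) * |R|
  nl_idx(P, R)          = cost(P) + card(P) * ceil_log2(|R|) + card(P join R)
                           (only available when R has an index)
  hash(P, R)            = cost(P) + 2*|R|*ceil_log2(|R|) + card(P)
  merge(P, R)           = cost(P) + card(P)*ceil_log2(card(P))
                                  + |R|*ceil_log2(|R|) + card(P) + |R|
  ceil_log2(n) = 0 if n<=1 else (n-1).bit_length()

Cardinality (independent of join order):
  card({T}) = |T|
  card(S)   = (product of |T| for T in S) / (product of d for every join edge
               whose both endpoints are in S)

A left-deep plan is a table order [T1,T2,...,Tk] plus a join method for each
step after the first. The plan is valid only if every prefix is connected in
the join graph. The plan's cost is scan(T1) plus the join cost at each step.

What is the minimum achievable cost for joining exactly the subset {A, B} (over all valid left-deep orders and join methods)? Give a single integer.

1330

Selinger DP over subsets of {A,B}:
  {A}: scan cost=250, card=250
  {B}: scan cost=120, card=120
  {AB}: card=250; try (A,nl_idx)→1330, (B,hash)→2180, (B,nl_idx)→2250, (A,merge)→3330, (B,merge)→3460, (A,hash)→4240 …(+2); best=1330 via (A,nl_idx)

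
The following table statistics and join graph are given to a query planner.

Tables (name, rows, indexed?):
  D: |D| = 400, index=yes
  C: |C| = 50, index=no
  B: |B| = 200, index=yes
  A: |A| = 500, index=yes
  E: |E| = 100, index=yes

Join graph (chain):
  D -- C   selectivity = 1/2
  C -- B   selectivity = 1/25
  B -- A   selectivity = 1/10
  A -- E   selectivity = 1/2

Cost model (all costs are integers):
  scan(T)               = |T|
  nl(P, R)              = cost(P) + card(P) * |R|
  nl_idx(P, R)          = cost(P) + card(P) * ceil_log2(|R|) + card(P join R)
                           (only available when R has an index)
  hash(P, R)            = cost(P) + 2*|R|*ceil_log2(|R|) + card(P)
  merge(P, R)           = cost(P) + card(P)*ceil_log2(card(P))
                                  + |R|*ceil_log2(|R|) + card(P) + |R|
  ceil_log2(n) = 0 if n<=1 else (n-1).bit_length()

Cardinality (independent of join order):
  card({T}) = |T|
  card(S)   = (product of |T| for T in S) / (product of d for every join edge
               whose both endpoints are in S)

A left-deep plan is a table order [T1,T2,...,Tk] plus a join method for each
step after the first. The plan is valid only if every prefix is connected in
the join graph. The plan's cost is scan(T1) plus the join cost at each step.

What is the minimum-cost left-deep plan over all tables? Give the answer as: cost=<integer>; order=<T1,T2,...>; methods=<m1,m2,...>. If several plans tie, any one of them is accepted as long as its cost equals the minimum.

Selinger DP (subsets sized 1..n):
  {D}: scan cost=400, card=400
  {C}: scan cost=50, card=50
  {B}: scan cost=200, card=200
  {A}: scan cost=500, card=500
  {E}: scan cost=100, card=100
  {CD}: card=10000; try (C,hash)→1400, (D,merge)→4400, (C,merge)→4750, (D,hash)→7300, (D,nl_idx)→10500, (D,nl)→20050 …(+1); best=1400 via (C,hash)
  {BC}: card=400; try (B,nl_idx)→850, (C,hash)→1000, (B,merge)→2200, (C,merge)→2350, (B,hash)→3300, (B,nl)→10050 …(+1); best=850 via (B,nl_idx)
  {AB}: card=10000; try (B,hash)→4200, (A,merge)→7000, (B,merge)→7300, (A,hash)→9400, (A,nl_idx)→12000, (B,nl_idx)→14500 …(+2); best=4200 via (B,hash)
  {AE}: card=25000; try (E,hash)→2400, (A,merge)→5900, (E,merge)→6300, (A,hash)→9200, (A,nl_idx)→26000, (E,nl_idx)→29000 …(+2); best=2400 via (E,hash)
  {BCD}: card=80000; try (D,hash)→8450, (D,merge)→8850, (B,hash)→14600, (D,nl_idx)→84450, (B,merge)→153200, (D,nl)→160850 …(+2); best=8450 via (D,hash)
  {ABC}: card=20000; try (A,merge)→9850, (A,hash)→10250, (C,hash)→14800, (A,nl_idx)→24450, (C,merge)→154550, (A,nl)→200850 …(+1); best=9850 via (A,merge)
  {ABE}: card=500000; try (E,hash)→15600, (B,hash)→30600, (E,merge)→155000, (B,merge)→404200, (E,nl_idx)→574200, (B,nl_idx)→702400 …(+2); best=15600 via (E,hash)
  {ABCD}: card=4000000; try (D,hash)→37050, (A,hash)→97450, (D,merge)→333850, (A,merge)→1453450, (D,nl_idx)→4189850, (A,nl_idx)→4728450 …(+2); best=37050 via (D,hash)
  {ABCE}: card=1000000; try (E,hash)→31250, (E,merge)→330650, (C,hash)→516200, (E,nl_idx)→1149850, (E,nl)→2009850, (C,merge)→10015950 …(+1); best=31250 via (E,hash)
  {ABCDE}: card=200000000; try (D,hash)→1038450, (E,hash)→4038450, (D,merge)→21035250, (E,merge)→92037850, (D,nl_idx)→209031250, (E,nl_idx)→228037050 …(+2); best=1038450 via (D,hash)

cost=1038450; order=C,B,A,E,D; methods=nl_idx,merge,hash,hash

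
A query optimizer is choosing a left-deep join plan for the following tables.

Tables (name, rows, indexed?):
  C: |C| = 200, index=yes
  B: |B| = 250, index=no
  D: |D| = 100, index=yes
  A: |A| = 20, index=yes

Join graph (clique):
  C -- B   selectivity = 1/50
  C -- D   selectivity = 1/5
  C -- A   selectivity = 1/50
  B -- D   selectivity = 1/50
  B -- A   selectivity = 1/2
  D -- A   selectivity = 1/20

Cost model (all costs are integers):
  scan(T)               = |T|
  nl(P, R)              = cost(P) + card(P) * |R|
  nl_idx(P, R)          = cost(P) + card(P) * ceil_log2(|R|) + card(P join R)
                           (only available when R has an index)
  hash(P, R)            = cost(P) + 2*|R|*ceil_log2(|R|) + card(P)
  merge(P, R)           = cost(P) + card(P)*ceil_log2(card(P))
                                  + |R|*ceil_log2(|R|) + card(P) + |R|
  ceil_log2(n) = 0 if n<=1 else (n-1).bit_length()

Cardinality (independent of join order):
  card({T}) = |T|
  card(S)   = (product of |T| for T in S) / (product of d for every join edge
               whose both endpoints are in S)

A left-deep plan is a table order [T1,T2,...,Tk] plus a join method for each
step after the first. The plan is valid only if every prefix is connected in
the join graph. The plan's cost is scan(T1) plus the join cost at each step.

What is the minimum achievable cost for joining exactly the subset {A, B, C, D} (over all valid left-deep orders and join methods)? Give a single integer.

Selinger DP over subsets of {A,B,C,D}:
  {C}: scan cost=200, card=200
  {B}: scan cost=250, card=250
  {D}: scan cost=100, card=100
  {A}: scan cost=20, card=20
  {BC}: card=1000; try (C,nl_idx)→3250, (C,hash)→3700, (B,merge)→4250, (C,merge)→4300, (B,hash)→4400, (B,nl)→50200 …(+1); best=3250 via (C,nl_idx)
  {CD}: card=4000; try (D,hash)→1800, (C,merge)→2700, (D,merge)→2800, (C,hash)→3400, (C,nl_idx)→4900, (D,nl_idx)→5600 …(+2); best=1800 via (D,hash)
  {AC}: card=80; try (C,nl_idx)→260, (A,hash)→600, (A,nl_idx)→1280, (C,merge)→1940, (A,merge)→2120, (C,hash)→3240 …(+2); best=260 via (C,nl_idx)
  {BD}: card=500; try (D,hash)→1900, (D,nl_idx)→2500, (B,merge)→3150, (D,merge)→3300, (B,hash)→4200, (B,nl)→25100 …(+1); best=1900 via (D,hash)
  {AB}: card=2500; try (A,hash)→700, (B,merge)→2390, (A,merge)→2620, (A,nl_idx)→4000, (B,hash)→4040, (B,nl)→5020 …(+1); best=700 via (A,hash)
  {AD}: card=100; try (D,nl_idx)→260, (A,hash)→400, (A,nl_idx)→700, (D,merge)→940, (A,merge)→1020, (D,hash)→1440 …(+2); best=260 via (D,nl_idx)
  {BCD}: card=400; try (C,hash)→5600, (D,hash)→5650, (C,nl_idx)→6300, (C,merge)→8700, (B,hash)→9800, (D,nl_idx)→10650 …(+5); best=5600 via (C,hash)
  {ABC}: card=200; try (B,merge)→3150, (B,hash)→4340, (A,hash)→4450, (C,hash)→6400, (A,nl_idx)→8450, (A,merge)→14370 …(+5); best=3150 via (B,merge)
  {ACD}: card=80; try (D,nl_idx)→900, (C,nl_idx)→1140, (D,merge)→1700, (D,hash)→1740, (C,merge)→2860, (C,hash)→3560 …(+6); best=900 via (D,nl_idx)
  {ABD}: card=250; try (A,hash)→2600, (B,merge)→3310, (B,hash)→4360, (D,hash)→4600, (A,nl_idx)→4650, (A,merge)→7020 …(+5); best=2600 via (A,hash)
  {ABCD}: card=4; try (B,merge)→3790, (D,nl_idx)→4554, (C,nl_idx)→4604, (D,hash)→4750, (B,hash)→4980, (D,merge)→5750 …(+9); best=3790 via (B,merge)

3790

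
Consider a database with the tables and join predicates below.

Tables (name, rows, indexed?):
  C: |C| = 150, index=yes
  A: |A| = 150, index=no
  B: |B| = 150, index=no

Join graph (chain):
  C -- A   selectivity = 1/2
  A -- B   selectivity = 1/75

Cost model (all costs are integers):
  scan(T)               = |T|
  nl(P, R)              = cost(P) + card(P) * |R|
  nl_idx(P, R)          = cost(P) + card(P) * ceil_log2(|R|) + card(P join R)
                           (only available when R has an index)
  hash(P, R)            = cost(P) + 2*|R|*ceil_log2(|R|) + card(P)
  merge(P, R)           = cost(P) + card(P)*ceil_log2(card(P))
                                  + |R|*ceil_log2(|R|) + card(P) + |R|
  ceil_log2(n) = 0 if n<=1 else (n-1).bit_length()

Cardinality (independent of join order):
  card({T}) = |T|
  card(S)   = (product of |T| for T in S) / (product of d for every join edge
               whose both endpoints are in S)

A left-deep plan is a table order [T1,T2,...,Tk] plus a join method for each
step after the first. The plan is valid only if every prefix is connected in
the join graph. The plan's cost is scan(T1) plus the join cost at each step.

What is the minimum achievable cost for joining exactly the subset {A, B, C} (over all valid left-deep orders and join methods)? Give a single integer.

Selinger DP over subsets of {A,B,C}:
  {C}: scan cost=150, card=150
  {A}: scan cost=150, card=150
  {B}: scan cost=150, card=150
  {AC}: card=11250; try (C,hash)→2700, (A,hash)→2700, (C,merge)→2850, (A,merge)→2850, (C,nl_idx)→12600, (C,nl)→22650 …(+1); best=2700 via (C,hash)
  {AB}: card=300; try (B,hash)→2700, (A,hash)→2700, (B,merge)→2850, (A,merge)→2850, (B,nl)→22650, (A,nl)→22650; best=2700 via (B,hash)
  {ABC}: card=22500; try (C,hash)→5400, (C,merge)→7050, (B,hash)→16350, (C,nl_idx)→27600, (C,nl)→47700, (B,merge)→172800 …(+1); best=5400 via (C,hash)

5400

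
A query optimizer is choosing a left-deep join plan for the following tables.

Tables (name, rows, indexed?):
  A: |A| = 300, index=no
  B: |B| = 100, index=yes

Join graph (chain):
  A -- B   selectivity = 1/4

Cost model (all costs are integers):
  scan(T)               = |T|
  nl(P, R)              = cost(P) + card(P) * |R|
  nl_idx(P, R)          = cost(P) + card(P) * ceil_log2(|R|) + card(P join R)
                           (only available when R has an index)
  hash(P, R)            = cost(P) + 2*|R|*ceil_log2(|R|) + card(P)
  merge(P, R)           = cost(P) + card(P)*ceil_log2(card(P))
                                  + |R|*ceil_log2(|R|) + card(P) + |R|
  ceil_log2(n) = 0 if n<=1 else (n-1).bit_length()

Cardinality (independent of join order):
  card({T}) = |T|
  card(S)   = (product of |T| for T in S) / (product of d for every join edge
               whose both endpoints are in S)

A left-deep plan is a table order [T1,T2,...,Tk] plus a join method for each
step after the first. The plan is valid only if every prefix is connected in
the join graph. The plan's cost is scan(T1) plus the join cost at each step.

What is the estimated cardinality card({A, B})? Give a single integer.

7500

Tables in S: A(300), B(100)
Edges inside S: A-B(d=4)
numerator = 300 * 100 = 30000
denominator = 4 = 4
card(S) = 30000 / 4 = 7500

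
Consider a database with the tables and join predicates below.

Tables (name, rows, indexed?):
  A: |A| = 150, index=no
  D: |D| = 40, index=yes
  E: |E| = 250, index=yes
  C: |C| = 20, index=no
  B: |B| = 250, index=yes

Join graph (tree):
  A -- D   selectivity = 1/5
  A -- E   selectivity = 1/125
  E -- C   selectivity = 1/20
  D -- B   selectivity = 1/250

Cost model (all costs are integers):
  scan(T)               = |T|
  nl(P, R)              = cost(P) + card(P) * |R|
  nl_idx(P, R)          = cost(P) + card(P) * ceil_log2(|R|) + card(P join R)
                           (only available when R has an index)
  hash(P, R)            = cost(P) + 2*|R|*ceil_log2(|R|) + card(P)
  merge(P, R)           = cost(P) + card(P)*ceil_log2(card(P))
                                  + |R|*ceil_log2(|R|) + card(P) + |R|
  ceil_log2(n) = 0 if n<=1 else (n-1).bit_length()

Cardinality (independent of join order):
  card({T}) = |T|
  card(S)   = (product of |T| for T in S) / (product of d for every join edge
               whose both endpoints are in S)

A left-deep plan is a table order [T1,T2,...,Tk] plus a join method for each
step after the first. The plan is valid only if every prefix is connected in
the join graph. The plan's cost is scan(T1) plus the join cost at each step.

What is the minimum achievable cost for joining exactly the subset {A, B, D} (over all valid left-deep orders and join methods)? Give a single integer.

Selinger DP over subsets of {A,B,D}:
  {A}: scan cost=150, card=150
  {D}: scan cost=40, card=40
  {B}: scan cost=250, card=250
  {AD}: card=1200; try (D,hash)→780, (A,merge)→1670, (D,merge)→1780, (D,nl_idx)→2250, (A,hash)→2480, (A,nl)→6040 …(+1); best=780 via (D,hash)
  {BD}: card=40; try (B,nl_idx)→400, (D,hash)→980, (D,nl_idx)→1790, (B,merge)→2570, (D,merge)→2780, (B,hash)→4080 …(+2); best=400 via (B,nl_idx)
  {ABD}: card=1200; try (A,merge)→2030, (A,hash)→2840, (B,hash)→5980, (A,nl)→6400, (B,nl_idx)→11580, (B,merge)→17430 …(+1); best=2030 via (A,merge)

2030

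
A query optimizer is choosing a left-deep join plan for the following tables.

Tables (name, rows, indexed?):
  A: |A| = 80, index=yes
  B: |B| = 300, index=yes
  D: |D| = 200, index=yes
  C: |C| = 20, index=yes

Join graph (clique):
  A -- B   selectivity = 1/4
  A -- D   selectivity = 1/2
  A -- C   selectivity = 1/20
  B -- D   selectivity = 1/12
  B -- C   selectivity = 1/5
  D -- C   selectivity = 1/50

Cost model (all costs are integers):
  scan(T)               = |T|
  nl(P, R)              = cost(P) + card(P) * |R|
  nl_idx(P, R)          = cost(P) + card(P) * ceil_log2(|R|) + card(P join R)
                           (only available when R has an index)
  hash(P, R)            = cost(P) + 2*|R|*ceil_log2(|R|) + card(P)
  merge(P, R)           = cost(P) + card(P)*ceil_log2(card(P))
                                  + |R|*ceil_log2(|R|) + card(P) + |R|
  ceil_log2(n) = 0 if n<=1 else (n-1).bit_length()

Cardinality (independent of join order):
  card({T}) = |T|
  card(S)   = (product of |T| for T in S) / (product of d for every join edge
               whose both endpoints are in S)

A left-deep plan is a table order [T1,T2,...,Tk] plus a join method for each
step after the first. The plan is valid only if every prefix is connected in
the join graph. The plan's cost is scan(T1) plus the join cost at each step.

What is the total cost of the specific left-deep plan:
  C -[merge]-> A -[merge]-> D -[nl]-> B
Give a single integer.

51220

step 1: scan C: cost=20, card=20
step 2: join A via merge
    card(P join A) = 20*80/(20) = 80
    cost = 20 + 20*5 + 80*7 + 20 + 80 = 780
step 3: join D via merge
    card(P join D) = 80*200/(2*50) = 160
    cost = 780 + 80*7 + 200*8 + 80 + 200 = 3220
step 4: join B via nl
    card(P join B) = 160*300/(4*12*5) = 200
    cost = 3220 + 160*300 = 51220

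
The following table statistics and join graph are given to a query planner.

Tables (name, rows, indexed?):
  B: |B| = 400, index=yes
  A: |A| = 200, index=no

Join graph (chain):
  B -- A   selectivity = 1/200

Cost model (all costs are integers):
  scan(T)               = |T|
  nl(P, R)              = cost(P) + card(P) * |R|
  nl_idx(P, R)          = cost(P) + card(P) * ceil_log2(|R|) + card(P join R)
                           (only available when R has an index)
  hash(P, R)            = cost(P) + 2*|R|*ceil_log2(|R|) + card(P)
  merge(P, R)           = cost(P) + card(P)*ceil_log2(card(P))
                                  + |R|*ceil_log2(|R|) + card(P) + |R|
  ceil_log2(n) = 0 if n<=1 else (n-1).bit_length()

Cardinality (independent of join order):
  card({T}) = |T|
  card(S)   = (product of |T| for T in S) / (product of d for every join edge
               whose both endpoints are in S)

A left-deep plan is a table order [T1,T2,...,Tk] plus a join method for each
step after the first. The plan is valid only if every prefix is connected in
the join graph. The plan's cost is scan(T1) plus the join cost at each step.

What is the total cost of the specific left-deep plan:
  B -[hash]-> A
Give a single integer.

step 1: scan B: cost=400, card=400
step 2: join A via hash
    card(P join A) = 400*200/(200) = 400
    cost = 400 + 2*200*8 + 400 = 4000

4000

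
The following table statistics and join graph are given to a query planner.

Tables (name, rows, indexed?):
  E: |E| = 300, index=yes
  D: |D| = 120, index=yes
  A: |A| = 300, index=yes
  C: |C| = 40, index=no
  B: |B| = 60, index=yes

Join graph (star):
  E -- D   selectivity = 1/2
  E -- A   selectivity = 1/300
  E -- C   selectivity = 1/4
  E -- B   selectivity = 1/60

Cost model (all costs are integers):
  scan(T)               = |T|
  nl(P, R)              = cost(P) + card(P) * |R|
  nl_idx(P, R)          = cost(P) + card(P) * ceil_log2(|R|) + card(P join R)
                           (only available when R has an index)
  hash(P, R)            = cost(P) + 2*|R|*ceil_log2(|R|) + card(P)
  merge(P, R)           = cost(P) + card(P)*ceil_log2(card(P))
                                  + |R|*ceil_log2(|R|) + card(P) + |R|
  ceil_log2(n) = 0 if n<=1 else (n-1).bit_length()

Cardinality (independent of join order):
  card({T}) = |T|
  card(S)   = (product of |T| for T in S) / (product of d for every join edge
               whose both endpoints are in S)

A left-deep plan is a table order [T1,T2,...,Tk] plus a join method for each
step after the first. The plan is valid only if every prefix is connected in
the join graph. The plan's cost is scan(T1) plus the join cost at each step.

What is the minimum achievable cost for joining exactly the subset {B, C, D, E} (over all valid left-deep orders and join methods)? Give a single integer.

Selinger DP over subsets of {B,C,D,E}:
  {E}: scan cost=300, card=300
  {D}: scan cost=120, card=120
  {C}: scan cost=40, card=40
  {B}: scan cost=60, card=60
  {DE}: card=18000; try (D,hash)→2280, (E,merge)→4080, (D,merge)→4260, (E,hash)→5640, (E,nl_idx)→19200, (D,nl_idx)→20400 …(+2); best=2280 via (D,hash)
  {CE}: card=3000; try (C,hash)→1080, (E,merge)→3320, (E,nl_idx)→3400, (C,merge)→3580, (E,hash)→5480, (E,nl)→12040 …(+1); best=1080 via (C,hash)
  {BE}: card=300; try (E,nl_idx)→900, (B,hash)→1320, (B,nl_idx)→2400, (E,merge)→3480, (B,merge)→3720, (E,hash)→5520 …(+2); best=900 via (E,nl_idx)
  {CDE}: card=180000; try (D,hash)→5760, (C,hash)→20760, (D,merge)→41040, (D,nl_idx)→202080, (C,merge)→290560, (D,nl)→361080 …(+1); best=5760 via (D,hash)
  {BDE}: card=18000; try (D,hash)→2880, (D,merge)→4860, (D,nl_idx)→21000, (B,hash)→21000, (D,nl)→36900, (B,nl_idx)→128280 …(+2); best=2880 via (D,hash)
  {BCE}: card=3000; try (C,hash)→1680, (C,merge)→4180, (B,hash)→4800, (C,nl)→12900, (B,nl_idx)→22080, (B,merge)→40500 …(+1); best=1680 via (C,hash)
  {BCDE}: card=180000; try (D,hash)→6360, (C,hash)→21360, (D,merge)→41640, (B,hash)→186480, (D,nl_idx)→202680, (C,merge)→291160 …(+5); best=6360 via (D,hash)

6360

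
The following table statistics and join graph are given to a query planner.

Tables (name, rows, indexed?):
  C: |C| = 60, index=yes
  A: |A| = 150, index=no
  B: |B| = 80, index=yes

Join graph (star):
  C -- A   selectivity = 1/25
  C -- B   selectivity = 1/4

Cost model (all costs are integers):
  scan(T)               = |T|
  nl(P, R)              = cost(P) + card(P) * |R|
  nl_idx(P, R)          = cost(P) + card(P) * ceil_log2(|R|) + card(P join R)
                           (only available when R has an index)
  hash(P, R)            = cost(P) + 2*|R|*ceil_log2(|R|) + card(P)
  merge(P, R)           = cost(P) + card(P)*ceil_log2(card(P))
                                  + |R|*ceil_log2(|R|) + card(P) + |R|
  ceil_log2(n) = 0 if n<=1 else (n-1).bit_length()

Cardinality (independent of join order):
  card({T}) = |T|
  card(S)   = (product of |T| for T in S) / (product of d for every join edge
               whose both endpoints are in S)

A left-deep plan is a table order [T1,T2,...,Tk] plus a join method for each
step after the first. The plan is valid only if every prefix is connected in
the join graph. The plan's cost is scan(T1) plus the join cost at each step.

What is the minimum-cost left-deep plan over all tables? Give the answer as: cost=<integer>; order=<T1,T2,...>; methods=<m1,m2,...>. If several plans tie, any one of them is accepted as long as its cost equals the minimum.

cost=2500; order=A,C,B; methods=hash,hash

Selinger DP (subsets sized 1..n):
  {C}: scan cost=60, card=60
  {A}: scan cost=150, card=150
  {B}: scan cost=80, card=80
  {AC}: card=360; try (C,hash)→1020, (C,nl_idx)→1410, (A,merge)→1830, (C,merge)→1920, (A,hash)→2520, (A,nl)→9060 …(+1); best=1020 via (C,hash)
  {BC}: card=1200; try (C,hash)→880, (B,merge)→1120, (C,merge)→1140, (B,hash)→1240, (B,nl_idx)→1680, (C,nl_idx)→1760 …(+2); best=880 via (C,hash)
  {ABC}: card=7200; try (B,hash)→2500, (A,hash)→4480, (B,merge)→5260, (B,nl_idx)→10740, (A,merge)→16630, (B,nl)→29820 …(+1); best=2500 via (B,hash)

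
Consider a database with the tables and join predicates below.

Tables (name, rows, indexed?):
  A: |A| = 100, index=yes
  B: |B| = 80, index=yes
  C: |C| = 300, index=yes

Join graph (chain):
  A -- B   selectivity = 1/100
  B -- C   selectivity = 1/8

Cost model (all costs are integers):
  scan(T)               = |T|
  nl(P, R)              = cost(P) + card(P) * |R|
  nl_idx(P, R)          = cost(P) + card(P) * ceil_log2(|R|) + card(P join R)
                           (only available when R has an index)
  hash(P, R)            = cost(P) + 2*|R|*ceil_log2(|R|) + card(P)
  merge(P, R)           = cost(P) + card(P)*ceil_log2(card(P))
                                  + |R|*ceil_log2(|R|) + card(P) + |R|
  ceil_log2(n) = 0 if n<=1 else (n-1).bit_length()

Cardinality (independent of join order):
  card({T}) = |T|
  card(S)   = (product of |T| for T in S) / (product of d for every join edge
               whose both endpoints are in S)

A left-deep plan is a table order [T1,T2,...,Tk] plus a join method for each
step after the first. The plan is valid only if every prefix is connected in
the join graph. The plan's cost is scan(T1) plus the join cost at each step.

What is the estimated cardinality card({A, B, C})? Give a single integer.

3000

Tables in S: A(100), B(80), C(300)
Edges inside S: A-B(d=100), B-C(d=8)
numerator = 100 * 80 * 300 = 2400000
denominator = 100 * 8 = 800
card(S) = 2400000 / 800 = 3000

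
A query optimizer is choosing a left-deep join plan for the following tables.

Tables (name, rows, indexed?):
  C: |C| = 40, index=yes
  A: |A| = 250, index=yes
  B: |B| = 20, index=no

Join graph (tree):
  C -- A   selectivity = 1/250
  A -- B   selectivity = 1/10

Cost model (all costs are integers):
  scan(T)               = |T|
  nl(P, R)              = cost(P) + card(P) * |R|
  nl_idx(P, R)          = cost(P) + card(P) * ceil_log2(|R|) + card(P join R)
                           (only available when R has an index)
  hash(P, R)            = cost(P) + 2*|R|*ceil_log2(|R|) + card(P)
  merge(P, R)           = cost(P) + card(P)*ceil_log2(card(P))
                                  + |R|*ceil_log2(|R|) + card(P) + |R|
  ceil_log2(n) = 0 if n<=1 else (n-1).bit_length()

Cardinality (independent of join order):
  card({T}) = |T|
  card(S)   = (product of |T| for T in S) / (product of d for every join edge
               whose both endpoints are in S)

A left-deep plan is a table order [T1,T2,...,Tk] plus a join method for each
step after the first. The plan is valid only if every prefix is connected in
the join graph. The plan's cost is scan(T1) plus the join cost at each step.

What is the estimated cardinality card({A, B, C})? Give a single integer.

80

Tables in S: A(250), B(20), C(40)
Edges inside S: C-A(d=250), A-B(d=10)
numerator = 250 * 20 * 40 = 200000
denominator = 250 * 10 = 2500
card(S) = 200000 / 2500 = 80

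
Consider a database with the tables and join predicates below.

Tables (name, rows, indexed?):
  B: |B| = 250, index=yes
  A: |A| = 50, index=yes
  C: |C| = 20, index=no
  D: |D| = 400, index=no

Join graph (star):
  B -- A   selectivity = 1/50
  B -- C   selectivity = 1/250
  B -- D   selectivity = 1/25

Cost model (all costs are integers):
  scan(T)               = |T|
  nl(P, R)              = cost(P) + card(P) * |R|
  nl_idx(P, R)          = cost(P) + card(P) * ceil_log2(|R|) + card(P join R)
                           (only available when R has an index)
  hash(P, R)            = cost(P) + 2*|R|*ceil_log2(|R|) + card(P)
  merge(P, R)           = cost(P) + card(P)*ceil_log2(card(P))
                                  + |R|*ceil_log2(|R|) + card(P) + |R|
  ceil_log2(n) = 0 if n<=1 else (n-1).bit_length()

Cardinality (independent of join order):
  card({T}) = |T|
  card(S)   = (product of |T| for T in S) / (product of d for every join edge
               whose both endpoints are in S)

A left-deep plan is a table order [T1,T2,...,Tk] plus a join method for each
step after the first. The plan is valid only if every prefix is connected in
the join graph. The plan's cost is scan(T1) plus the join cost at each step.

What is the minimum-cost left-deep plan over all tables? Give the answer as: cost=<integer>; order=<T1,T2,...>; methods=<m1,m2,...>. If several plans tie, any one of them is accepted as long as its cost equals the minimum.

cost=4460; order=C,B,A,D; methods=nl_idx,nl_idx,merge

Selinger DP (subsets sized 1..n):
  {B}: scan cost=250, card=250
  {A}: scan cost=50, card=50
  {C}: scan cost=20, card=20
  {D}: scan cost=400, card=400
  {AB}: card=250; try (B,nl_idx)→700, (A,hash)→1100, (A,nl_idx)→2000, (B,merge)→2650, (A,merge)→2850, (B,hash)→4100 …(+2); best=700 via (B,nl_idx)
  {BC}: card=20; try (B,nl_idx)→200, (C,hash)→700, (B,merge)→2390, (C,merge)→2620, (B,hash)→4040, (B,nl)→5020 …(+1); best=200 via (B,nl_idx)
  {BD}: card=4000; try (B,hash)→4800, (D,merge)→6500, (B,merge)→6650, (B,nl_idx)→7600, (D,hash)→7700, (D,nl)→100250 …(+1); best=4800 via (B,hash)
  {ABC}: card=20; try (A,nl_idx)→340, (A,merge)→670, (A,hash)→820, (C,hash)→1150, (A,nl)→1200, (C,merge)→3070 …(+1); best=340 via (A,nl_idx)
  {ABD}: card=4000; try (D,merge)→6950, (D,hash)→8150, (A,hash)→9400, (A,nl_idx)→32800, (A,merge)→57150, (D,nl)→100700 …(+1); best=6950 via (D,merge)
  {BCD}: card=320; try (D,merge)→4320, (D,hash)→7420, (D,nl)→8200, (C,hash)→9000, (C,merge)→56920, (C,nl)→84800; best=4320 via (D,merge)
  {ABCD}: card=320; try (D,merge)→4460, (A,hash)→5240, (A,nl_idx)→6560, (D,hash)→7560, (A,merge)→7870, (D,nl)→8340 …(+4); best=4460 via (D,merge)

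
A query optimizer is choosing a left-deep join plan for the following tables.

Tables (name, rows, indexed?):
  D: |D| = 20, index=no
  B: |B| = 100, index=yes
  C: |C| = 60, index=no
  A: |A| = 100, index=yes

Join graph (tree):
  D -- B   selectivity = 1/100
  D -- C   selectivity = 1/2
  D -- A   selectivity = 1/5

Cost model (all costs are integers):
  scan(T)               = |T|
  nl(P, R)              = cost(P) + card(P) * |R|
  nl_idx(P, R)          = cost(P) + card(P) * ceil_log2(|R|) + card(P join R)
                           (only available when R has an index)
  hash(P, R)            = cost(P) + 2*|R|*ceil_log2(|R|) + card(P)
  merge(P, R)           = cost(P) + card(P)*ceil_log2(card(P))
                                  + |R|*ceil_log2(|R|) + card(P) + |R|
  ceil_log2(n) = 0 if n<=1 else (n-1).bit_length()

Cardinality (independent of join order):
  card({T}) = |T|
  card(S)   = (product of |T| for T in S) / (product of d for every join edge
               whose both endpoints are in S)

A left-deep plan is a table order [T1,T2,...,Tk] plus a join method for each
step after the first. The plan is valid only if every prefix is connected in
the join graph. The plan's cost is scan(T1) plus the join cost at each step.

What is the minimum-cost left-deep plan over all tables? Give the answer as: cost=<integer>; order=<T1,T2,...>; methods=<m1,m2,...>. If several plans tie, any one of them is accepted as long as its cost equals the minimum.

Selinger DP (subsets sized 1..n):
  {D}: scan cost=20, card=20
  {B}: scan cost=100, card=100
  {C}: scan cost=60, card=60
  {A}: scan cost=100, card=100
  {BD}: card=20; try (B,nl_idx)→180, (D,hash)→400, (B,merge)→940, (D,merge)→1020, (B,hash)→1440, (B,nl)→2020 …(+1); best=180 via (B,nl_idx)
  {CD}: card=600; try (D,hash)→320, (C,merge)→560, (D,merge)→600, (C,hash)→760, (C,nl)→1220, (D,nl)→1260; best=320 via (D,hash)
  {AD}: card=400; try (D,hash)→400, (A,nl_idx)→560, (A,merge)→940, (D,merge)→1020, (A,hash)→1440, (A,nl)→2020 …(+1); best=400 via (D,hash)
  {BCD}: card=600; try (C,merge)→720, (C,hash)→920, (C,nl)→1380, (B,hash)→2320, (B,nl_idx)→5120, (B,merge)→7720 …(+1); best=720 via (C,merge)
  {ABD}: card=400; try (A,nl_idx)→720, (A,merge)→1100, (A,hash)→1600, (A,nl)→2180, (B,hash)→2200, (B,nl_idx)→3600 …(+2); best=720 via (A,nl_idx)
  {ACD}: card=12000; try (C,hash)→1520, (A,hash)→2320, (C,merge)→4820, (A,merge)→7720, (A,nl_idx)→16520, (C,nl)→24400 …(+1); best=1520 via (C,hash)
  {ABCD}: card=12000; try (C,hash)→1840, (A,hash)→2720, (C,merge)→5140, (A,merge)→8120, (B,hash)→14920, (A,nl_idx)→16920 …(+5); best=1840 via (C,hash)

cost=1840; order=D,B,A,C; methods=nl_idx,nl_idx,hash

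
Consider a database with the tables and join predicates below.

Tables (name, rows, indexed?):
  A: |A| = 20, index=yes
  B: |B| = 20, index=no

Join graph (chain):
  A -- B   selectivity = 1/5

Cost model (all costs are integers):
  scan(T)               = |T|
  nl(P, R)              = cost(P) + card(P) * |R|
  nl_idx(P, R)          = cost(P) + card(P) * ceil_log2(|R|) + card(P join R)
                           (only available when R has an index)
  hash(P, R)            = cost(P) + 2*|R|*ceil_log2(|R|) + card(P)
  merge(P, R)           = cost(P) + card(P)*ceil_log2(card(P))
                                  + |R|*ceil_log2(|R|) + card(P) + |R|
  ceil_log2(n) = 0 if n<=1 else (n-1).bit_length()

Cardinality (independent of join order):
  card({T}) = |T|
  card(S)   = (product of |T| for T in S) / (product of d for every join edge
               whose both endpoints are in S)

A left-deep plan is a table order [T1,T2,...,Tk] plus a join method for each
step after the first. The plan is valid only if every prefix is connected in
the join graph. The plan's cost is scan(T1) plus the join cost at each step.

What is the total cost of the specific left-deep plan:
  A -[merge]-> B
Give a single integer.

260

step 1: scan A: cost=20, card=20
step 2: join B via merge
    card(P join B) = 20*20/(5) = 80
    cost = 20 + 20*5 + 20*5 + 20 + 20 = 260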